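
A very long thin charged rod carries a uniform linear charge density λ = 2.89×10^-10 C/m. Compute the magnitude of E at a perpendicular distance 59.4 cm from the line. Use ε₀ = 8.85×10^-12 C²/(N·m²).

8.75 V/m

Take a coaxial cylindrical Gaussian surface of radius r = 59.4 cm and length L.
Q_enc = λL, so λ_enc = 2.89×10^-10 C/m.
Gauss's law: E·2πrL = λ_enc L/ε₀.
E = |λ_enc|/(2πε₀r) = (2.89×10^-10)/(2π·8.85×10^-12·0.594) = 8.75 N/C.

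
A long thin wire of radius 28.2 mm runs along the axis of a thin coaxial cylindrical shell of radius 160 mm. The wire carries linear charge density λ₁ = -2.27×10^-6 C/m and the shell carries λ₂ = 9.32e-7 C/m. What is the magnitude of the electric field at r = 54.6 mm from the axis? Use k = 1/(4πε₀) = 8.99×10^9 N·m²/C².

By cylindrical symmetry E is radial; use a coaxial Gaussian cylinder of radius 54.6 mm and length L (between the conductors, 28.2 mm < r < 160 mm).
The shell at 160 mm lies outside the Gaussian surface, so λ_enc = λ₁ = -2.27×10^-6 C/m.
Since E is radial and uniform over the curved surface, Φ = E·2πrL = Q_enc/ε₀ = λ_enc L/ε₀.
E = 2k|λ_enc|/r = 2(8.99×10^9)(2.27e-6)/(0.0546) = 7.48e5 N/C.

7.48×10^5 V/m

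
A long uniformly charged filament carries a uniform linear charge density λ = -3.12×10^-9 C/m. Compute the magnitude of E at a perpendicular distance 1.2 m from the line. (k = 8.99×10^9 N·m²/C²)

Take a coaxial cylindrical Gaussian surface of radius r = 1.2 m and length L.
Q_enc = λL, so λ_enc = -3.12e-9 C/m.
By Gauss's law (flux through the curved wall only), E·2πrL = λ_enc L/ε₀.
E = 2k|λ_enc|/r = 2(8.99×10^9)(3.12×10^-9)/(1.2) = 46.7 N/C.

46.7 N/C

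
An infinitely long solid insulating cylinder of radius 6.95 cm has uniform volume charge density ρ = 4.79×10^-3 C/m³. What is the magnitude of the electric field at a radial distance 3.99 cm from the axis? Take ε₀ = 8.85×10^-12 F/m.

Choose a coaxial cylinder of radius r = 3.99 cm (arbitrary length L) as the Gaussian surface (r < R).
Enclosed charge per unit length: λ_enc = ρ·πr² = (4.79×10^-3)π(0.0399)² = 2.396e-5 C/m.
By Gauss's law (flux through the curved wall only), E·2πrL = λ_enc L/ε₀.
E = |λ_enc|/(2πε₀r) = (2.396×10^-5)/(2π·8.85×10^-12·0.0399) = 1.08×10^7 N/C.

E ≈ 1.08e7 N/C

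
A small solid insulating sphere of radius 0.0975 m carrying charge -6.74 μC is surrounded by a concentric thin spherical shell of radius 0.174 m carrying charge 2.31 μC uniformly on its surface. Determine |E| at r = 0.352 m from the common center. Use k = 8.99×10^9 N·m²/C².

Symmetry ⇒ E = E(r) r̂. Gaussian sphere of radius r = 0.352 m (r > 0.174 m, enclosing both).
Q_enc = (-6.74 μC) + (2.31 μC) = -4.43×10^-6 C.
Gauss's law: E·4πr² = Q_enc/ε₀.
E = k|Q_enc|/r² = (8.99×10^9)(4.43×10^-6)/(0.352)² = 3.21×10^5 N/C.

|E| ≈ 3.21e5 N/C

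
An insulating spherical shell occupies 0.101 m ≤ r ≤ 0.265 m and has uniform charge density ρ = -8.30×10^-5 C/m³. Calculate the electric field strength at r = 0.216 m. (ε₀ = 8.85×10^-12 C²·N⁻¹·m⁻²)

Use a concentric Gaussian sphere at r = 0.216 m (within the shell material, 0.101 m < r < 0.265 m).
Only the shell between 0.101 m and r is enclosed: Q_enc = ρ·(4π/3)(r³ − a³) = (-8.30e-5)·(4π/3)·((0.216)³ − (0.101)³) = -3.146×10^-6 C.
By Gauss's law, ∮E·dA = E·4πr² = Q_enc/ε₀.
E = |Q_enc|/(4πε₀r²) = (3.146×10^-6)/(4π·8.85×10^-12·(0.216)²) = 6.06×10^5 N/C.

E ≈ 6.06×10^5 V/m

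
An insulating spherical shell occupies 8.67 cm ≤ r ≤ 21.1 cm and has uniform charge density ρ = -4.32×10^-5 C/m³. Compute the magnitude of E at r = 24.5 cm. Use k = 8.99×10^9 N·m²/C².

Use a concentric Gaussian sphere at r = 24.5 cm (r > 21.1 cm, enclosing the whole shell).
Q_enc = ρ·(4π/3)(b³ − a³) = (-4.32×10^-5)·(4π/3)·((0.211)³ − (0.0867)³) = -1.582e-6 C.
Since E is radial and uniform over the Gaussian sphere, Φ = E·4πr² = Q_enc/ε₀.
E = k|Q_enc|/r² = (8.99×10^9)(1.582e-6)/(0.245)² = 2.37×10^5 N/C.

|E| ≈ 2.37×10^5 N/C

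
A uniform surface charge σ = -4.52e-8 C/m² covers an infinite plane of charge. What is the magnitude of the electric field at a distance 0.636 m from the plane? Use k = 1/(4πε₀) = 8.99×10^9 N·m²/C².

The symmetry is planar: E is normal to the sheet and the same magnitude on both sides. Take a pillbox straddling the sheet with end-cap area A.
Only the two end caps contribute flux: Φ = 2EA. With Q_enc = σA, Gauss's law gives E = |σ|/(2ε₀).
E = 2πk|σ| = 2π(8.99×10^9)(4.52×10^-8) = 2.55×10^3 N/C.

E = 2.55×10^3 V/m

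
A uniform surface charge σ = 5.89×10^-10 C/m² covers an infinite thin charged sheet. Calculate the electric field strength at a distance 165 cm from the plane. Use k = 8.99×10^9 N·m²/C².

The symmetry is planar: E is normal to the sheet and the same magnitude on both sides. Take a pillbox straddling the sheet with end-cap area A.
Flux Φ = 2EA and Q_enc = σA, so 2EA = σA/ε₀ ⇒ E = |σ|/(2ε₀), independent of distance.
E = 2πk|σ| = 2π(8.99×10^9)(5.89e-10) = 33.3 N/C.

33.3 N/C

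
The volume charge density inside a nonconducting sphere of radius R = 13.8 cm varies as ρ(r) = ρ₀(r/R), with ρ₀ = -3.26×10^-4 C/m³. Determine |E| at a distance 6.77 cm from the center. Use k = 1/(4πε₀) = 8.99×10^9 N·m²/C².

3.06×10^5 V/m

By spherical symmetry E is radial; choose a Gaussian sphere of radius r = 6.77 cm (r < R).
Q_enc = ∫₀^r ρ(r')·4πr'² dr' = (4πρ₀/R) ∫₀^r r'^3 dr' = 4πρ₀ r^4/(4·R) = -1.559×10^-7 C.
Gauss's law: E·4πr² = Q_enc/ε₀.
E = k|Q_enc|/r² = (8.99×10^9)(1.559×10^-7)/(0.0677)² = 3.06×10^5 N/C.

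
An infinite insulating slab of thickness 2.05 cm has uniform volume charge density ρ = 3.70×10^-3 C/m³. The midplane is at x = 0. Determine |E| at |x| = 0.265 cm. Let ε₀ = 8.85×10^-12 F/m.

By symmetry E is perpendicular to the slab. A Gaussian pillbox from −0.265 cm to +0.265 cm (face area A) lies entirely within the slab.
Q_enc = ρ·(2x)·A and flux = 2EA, so 2EA = 2ρxA/ε₀ ⇒ E = |ρ|x/ε₀.
E = (3.70×10^-3)(0.00265)/(8.85×10^-12) = 1.11e6 N/C.

1.11×10^6 N/C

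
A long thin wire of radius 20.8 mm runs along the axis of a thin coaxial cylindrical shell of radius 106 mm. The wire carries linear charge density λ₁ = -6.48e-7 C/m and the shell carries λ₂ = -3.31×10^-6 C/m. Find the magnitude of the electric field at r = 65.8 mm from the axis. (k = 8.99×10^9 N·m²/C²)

1.77×10^5 N/C

Choose a coaxial cylinder of radius r = 65.8 mm (arbitrary length L) as the Gaussian surface (between the conductors, 20.8 mm < r < 106 mm).
Only the inner wire is enclosed; the outer shell contributes nothing inside itself. λ_enc = λ₁ = -6.48×10^-7 C/m.
Since E is radial and uniform over the curved surface, Φ = E·2πrL = Q_enc/ε₀ = λ_enc L/ε₀.
E = 2k|λ_enc|/r = 2(8.99×10^9)(6.48e-7)/(0.0658) = 1.77×10^5 N/C.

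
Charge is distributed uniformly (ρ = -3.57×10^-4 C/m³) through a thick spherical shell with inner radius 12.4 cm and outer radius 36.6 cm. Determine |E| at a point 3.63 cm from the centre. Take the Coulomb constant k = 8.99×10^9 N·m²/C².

|E| = 0 V/m

Take a concentric spherical Gaussian surface of radius r = 3.63 cm (r < 12.4 cm, inside the empty cavity).
Q_enc = 0 (all charge lies at larger r); Gauss's law gives E = 0.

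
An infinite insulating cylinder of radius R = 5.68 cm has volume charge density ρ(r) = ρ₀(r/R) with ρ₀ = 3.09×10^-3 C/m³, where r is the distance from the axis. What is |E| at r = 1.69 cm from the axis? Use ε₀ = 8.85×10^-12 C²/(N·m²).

|E| = 5.85e5 N/C

By cylindrical symmetry E is radial; use a coaxial Gaussian cylinder of radius 1.69 cm and length L (r < R).
Integrating ρ over the cross-section to radius r: λ_enc = (2πρ₀/R) ∫₀^r r'^2 dr' = 2πρ₀ r^3/(3·R) = 5.50×10^-7 C/m.
Since E is radial and uniform over the curved surface, Φ = E·2πrL = Q_enc/ε₀ = λ_enc L/ε₀.
E = |λ_enc|/(2πε₀r) = (5.50×10^-7)/(2π·8.85×10^-12·0.0169) = 5.85×10^5 N/C.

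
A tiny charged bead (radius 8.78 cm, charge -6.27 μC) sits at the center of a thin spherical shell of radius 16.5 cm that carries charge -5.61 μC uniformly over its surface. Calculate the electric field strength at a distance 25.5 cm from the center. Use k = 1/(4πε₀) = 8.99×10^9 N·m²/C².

|E| ≈ 1.64×10^6 V/m

Symmetry ⇒ E = E(r) r̂. Gaussian sphere of radius r = 25.5 cm (r > 16.5 cm, enclosing both).
Q_enc = (-6.27 μC) + (-5.61 μC) = -1.188e-5 C.
By Gauss's law, ∮E·dA = E·4πr² = Q_enc/ε₀.
E = k|Q_enc|/r² = (8.99×10^9)(1.188×10^-5)/(0.255)² = 1.64e6 N/C.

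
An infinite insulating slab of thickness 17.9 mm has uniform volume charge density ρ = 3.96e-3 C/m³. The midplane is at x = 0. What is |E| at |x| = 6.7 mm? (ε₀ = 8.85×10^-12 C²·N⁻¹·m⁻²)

E = 3.00×10^6 N/C

By symmetry E is perpendicular to the slab. A Gaussian pillbox from −6.7 mm to +6.7 mm (face area A) lies entirely within the slab.
Q_enc = ρ·(2x)·A and flux = 2EA, so 2EA = 2ρxA/ε₀ ⇒ E = |ρ|x/ε₀.
E = (3.96×10^-3)(0.0067)/(8.85×10^-12) = 3.00e6 N/C.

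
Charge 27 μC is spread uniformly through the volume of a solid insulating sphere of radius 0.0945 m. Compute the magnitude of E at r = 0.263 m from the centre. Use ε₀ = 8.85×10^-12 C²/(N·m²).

3.51e6 V/m

Symmetry ⇒ E = E(r) r̂. Gaussian sphere of radius r = 0.263 m (r > R, so the entire charge is enclosed).
Q_enc = 27 μC = 2.70e-5 C.
Gauss's law: E·4πr² = Q_enc/ε₀.
E = |Q_enc|/(4πε₀r²) = (2.70×10^-5)/(4π·8.85×10^-12·(0.263)²) = 3.51×10^6 N/C.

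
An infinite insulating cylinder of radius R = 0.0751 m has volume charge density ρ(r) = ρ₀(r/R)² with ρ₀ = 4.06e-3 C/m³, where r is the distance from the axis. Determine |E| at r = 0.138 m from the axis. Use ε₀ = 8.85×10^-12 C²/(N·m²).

E = 4.69×10^6 V/m

Choose a coaxial cylinder of radius r = 0.138 m (arbitrary length L) as the Gaussian surface (r > R, full charge per length enclosed).
λ_enc = 2π ∫₀^R ρ₀(r'/R)^2 r' dr' = 2πρ₀R²/4 = 3.597×10^-5 C/m.
Gauss's law: E·2πrL = λ_enc L/ε₀.
E = |λ_enc|/(2πε₀r) = (3.597×10^-5)/(2π·8.85×10^-12·0.138) = 4.69×10^6 N/C.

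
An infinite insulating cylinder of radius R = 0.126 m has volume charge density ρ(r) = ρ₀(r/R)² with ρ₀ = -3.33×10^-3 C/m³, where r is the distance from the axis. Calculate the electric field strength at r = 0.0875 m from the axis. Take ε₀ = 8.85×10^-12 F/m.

E ≈ 3.97×10^6 N/C

By cylindrical symmetry E is radial; use a coaxial Gaussian cylinder of radius 0.0875 m and length L (r < R).
Integrating ρ over the cross-section to radius r: λ_enc = (2πρ₀/R²) ∫₀^r r'^3 dr' = 2πρ₀ r^4/(4·R²) = -1.931×10^-5 C/m.
Applying ∮E·dA = Q_enc/ε₀ with the end caps contributing no flux:
E = |λ_enc|/(2πε₀r) = (1.931×10^-5)/(2π·8.85×10^-12·0.0875) = 3.97e6 N/C.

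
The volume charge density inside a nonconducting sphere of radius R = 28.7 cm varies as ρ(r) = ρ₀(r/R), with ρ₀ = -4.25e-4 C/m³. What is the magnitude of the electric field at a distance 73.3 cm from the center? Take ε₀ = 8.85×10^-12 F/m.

E = 5.28×10^5 N/C

Take a concentric spherical Gaussian surface of radius r = 73.3 cm (r > R, all charge enclosed).
Q_enc = 4π ∫₀^R ρ₀(r'/R)^1 r'² dr' = 4πρ₀R³/4 = -3.156e-5 C.
Gauss's law: E·4πr² = Q_enc/ε₀.
E = |Q_enc|/(4πε₀r²) = (3.156×10^-5)/(4π·8.85×10^-12·(0.733)²) = 5.28×10^5 N/C.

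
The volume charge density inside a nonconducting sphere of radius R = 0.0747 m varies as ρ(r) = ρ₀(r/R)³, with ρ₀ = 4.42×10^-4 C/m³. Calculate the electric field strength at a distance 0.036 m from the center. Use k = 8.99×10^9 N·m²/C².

By spherical symmetry E is radial; choose a Gaussian sphere of radius r = 0.036 m (r < R).
Q_enc = ∫₀^r ρ(r')·4πr'² dr' = (4πρ₀/R³) ∫₀^r r'^5 dr' = 4πρ₀ r^6/(6·R³) = 4.834×10^-9 C.
Gauss's law: E·4πr² = Q_enc/ε₀.
E = k|Q_enc|/r² = (8.99×10^9)(4.834×10^-9)/(0.036)² = 3.35×10^4 N/C.

|E| ≈ 3.35×10^4 N/C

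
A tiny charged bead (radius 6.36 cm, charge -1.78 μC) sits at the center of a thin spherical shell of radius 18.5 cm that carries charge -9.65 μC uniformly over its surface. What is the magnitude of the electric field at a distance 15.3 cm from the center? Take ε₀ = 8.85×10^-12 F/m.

Use a concentric Gaussian sphere at r = 15.3 cm (between the bodies, 6.36 cm < r < 18.5 cm).
Only the inner charge is enclosed; the outer shell contributes nothing inside itself. Q_enc = -1.78 μC = -1.78×10^-6 C.
Applying ∮E·dA = Q_enc/ε₀ with Φ = E(4πr²):
E = |Q_enc|/(4πε₀r²) = (1.78×10^-6)/(4π·8.85×10^-12·(0.153)²) = 6.84×10^5 N/C.

|E| = 6.84×10^5 N/C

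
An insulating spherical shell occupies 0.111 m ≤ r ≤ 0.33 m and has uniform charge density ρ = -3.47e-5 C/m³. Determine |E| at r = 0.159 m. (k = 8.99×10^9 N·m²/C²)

|E| = 1.37e5 V/m

Use a concentric Gaussian sphere at r = 0.159 m (within the shell material, 0.111 m < r < 0.33 m).
Enclosed charge is the volume from a to r: Q_enc = (4π/3)ρ(r³ − a³) = -3.855×10^-7 C.
Gauss's law: E·4πr² = Q_enc/ε₀.
E = k|Q_enc|/r² = (8.99×10^9)(3.855×10^-7)/(0.159)² = 1.37×10^5 N/C.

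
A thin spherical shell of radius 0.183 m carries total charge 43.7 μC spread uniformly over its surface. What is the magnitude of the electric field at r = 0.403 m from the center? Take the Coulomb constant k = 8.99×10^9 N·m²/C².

E = 2.42×10^6 N/C

Symmetry ⇒ E = E(r) r̂. Gaussian sphere of radius r = 0.403 m (r > 0.183 m).
The entire shell is enclosed: Q_enc = 4.37×10^-5 C.
Since E is radial and uniform over the Gaussian sphere, Φ = E·4πr² = Q_enc/ε₀.
E = k|Q_enc|/r² = (8.99×10^9)(4.37×10^-5)/(0.403)² = 2.42×10^6 N/C.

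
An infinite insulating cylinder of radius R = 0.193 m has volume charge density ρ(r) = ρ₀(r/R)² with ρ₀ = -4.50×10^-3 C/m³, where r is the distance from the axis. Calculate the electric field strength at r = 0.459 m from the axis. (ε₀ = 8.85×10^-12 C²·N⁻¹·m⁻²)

|E| = 1.03e7 N/C

By cylindrical symmetry E is radial; use a coaxial Gaussian cylinder of radius 0.459 m and length L (r > R, full charge per length enclosed).
λ_enc = 2π ∫₀^R ρ₀(r'/R)^2 r' dr' = 2πρ₀R²/4 = -2.633e-4 C/m.
By Gauss's law (flux through the curved wall only), E·2πrL = λ_enc L/ε₀.
E = |λ_enc|/(2πε₀r) = (2.633×10^-4)/(2π·8.85×10^-12·0.459) = 1.03×10^7 N/C.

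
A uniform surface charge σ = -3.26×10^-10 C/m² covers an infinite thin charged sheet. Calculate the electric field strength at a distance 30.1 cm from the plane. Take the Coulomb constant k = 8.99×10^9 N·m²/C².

|E| = 18.4 N/C

The symmetry is planar: E is normal to the sheet and the same magnitude on both sides. Take a pillbox straddling the sheet with end-cap area A.
Only the two end caps contribute flux: Φ = 2EA. With Q_enc = σA, Gauss's law gives E = |σ|/(2ε₀).
E = 2πk|σ| = 2π(8.99×10^9)(3.26×10^-10) = 18.4 N/C.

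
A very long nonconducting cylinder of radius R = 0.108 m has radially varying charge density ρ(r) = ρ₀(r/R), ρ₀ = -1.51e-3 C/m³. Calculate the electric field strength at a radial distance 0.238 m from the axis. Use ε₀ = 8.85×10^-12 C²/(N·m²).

Take a coaxial cylindrical Gaussian surface of radius r = 0.238 m and length L (r > R, full charge per length enclosed).
λ_enc = 2π ∫₀^R ρ₀(r'/R)^1 r' dr' = 2πρ₀R²/3 = -3.689e-5 C/m.
By Gauss's law (flux through the curved wall only), E·2πrL = λ_enc L/ε₀.
E = |λ_enc|/(2πε₀r) = (3.689×10^-5)/(2π·8.85×10^-12·0.238) = 2.79×10^6 N/C.

|E| ≈ 2.79e6 V/m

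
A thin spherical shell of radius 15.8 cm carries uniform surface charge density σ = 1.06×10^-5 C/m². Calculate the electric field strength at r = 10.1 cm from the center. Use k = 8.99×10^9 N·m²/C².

E = 0 (no enclosed charge)

Symmetry ⇒ E = E(r) r̂. Gaussian sphere of radius r = 10.1 cm (inside the shell, r < 15.8 cm).
No charge lies within this surface, so Q_enc = 0 and Gauss's law gives E·4πr² = 0 ⇒ E = 0.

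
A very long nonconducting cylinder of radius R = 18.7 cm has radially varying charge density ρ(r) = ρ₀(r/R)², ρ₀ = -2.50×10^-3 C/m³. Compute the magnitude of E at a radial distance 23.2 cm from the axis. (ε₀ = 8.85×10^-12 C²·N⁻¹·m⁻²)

E = 1.06e7 N/C

Choose a coaxial cylinder of radius r = 23.2 cm (arbitrary length L) as the Gaussian surface (r > R, full charge per length enclosed).
λ_enc = 2π ∫₀^R ρ₀(r'/R)^2 r' dr' = 2πρ₀R²/4 = -1.373e-4 C/m.
By Gauss's law (flux through the curved wall only), E·2πrL = λ_enc L/ε₀.
E = |λ_enc|/(2πε₀r) = (1.373×10^-4)/(2π·8.85×10^-12·0.232) = 1.06×10^7 N/C.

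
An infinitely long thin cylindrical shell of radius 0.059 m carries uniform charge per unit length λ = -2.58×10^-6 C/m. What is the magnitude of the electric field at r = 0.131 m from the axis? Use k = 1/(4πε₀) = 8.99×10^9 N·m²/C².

Take a coaxial cylindrical Gaussian surface of radius r = 0.131 m and length L (r > 0.059 m).
The full line charge is enclosed: λ_enc = -2.58×10^-6 C/m.
Gauss's law: E·2πrL = λ_enc L/ε₀.
E = 2k|λ_enc|/r = 2(8.99×10^9)(2.58e-6)/(0.131) = 3.54×10^5 N/C.

3.54×10^5 N/C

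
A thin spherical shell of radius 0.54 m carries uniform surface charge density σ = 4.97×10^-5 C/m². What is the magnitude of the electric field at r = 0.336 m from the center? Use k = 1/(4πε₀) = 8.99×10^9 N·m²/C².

E = 0

Take a concentric spherical Gaussian surface of radius r = 0.336 m (inside the shell, r < 0.54 m).
All the charge is outside the Gaussian surface: Q_enc = 0, hence E = 0 everywhere inside the shell.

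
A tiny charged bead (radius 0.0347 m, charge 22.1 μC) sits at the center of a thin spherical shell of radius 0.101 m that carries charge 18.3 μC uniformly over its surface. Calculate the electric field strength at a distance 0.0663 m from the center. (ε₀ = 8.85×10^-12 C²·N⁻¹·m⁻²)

|E| ≈ 4.52×10^7 V/m

Symmetry ⇒ E = E(r) r̂. Gaussian sphere of radius r = 0.0663 m (between the bodies, 0.0347 m < r < 0.101 m).
Only the inner charge is enclosed; the outer shell contributes nothing inside itself. Q_enc = 22.1 μC = 2.21×10^-5 C.
Since E is radial and uniform over the Gaussian sphere, Φ = E·4πr² = Q_enc/ε₀.
E = |Q_enc|/(4πε₀r²) = (2.21×10^-5)/(4π·8.85×10^-12·(0.0663)²) = 4.52×10^7 N/C.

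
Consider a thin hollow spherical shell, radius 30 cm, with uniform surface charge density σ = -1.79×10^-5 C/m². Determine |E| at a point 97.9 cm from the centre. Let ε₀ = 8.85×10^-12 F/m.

E = 1.90e5 N/C

Use a concentric Gaussian sphere at r = 97.9 cm (r > 30 cm).
The entire shell is enclosed: Q_enc = σ·4πR² = (-1.79e-5)·4π·(0.3)² = -2.024e-5 C.
Applying ∮E·dA = Q_enc/ε₀ with Φ = E(4πr²):
E = |Q_enc|/(4πε₀r²) = (2.024e-5)/(4π·8.85×10^-12·(0.979)²) = 1.90×10^5 N/C.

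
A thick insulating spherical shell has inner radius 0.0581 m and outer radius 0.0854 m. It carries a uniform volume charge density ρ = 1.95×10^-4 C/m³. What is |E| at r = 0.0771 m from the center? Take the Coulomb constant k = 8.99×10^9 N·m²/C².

|E| ≈ 3.24×10^5 V/m

Symmetry ⇒ E = E(r) r̂. Gaussian sphere of radius r = 0.0771 m (within the shell material, 0.0581 m < r < 0.0854 m).
Enclosed charge is the volume from a to r: Q_enc = (4π/3)ρ(r³ − a³) = 2.142e-7 C.
Gauss's law: E·4πr² = Q_enc/ε₀.
E = k|Q_enc|/r² = (8.99×10^9)(2.142×10^-7)/(0.0771)² = 3.24×10^5 N/C.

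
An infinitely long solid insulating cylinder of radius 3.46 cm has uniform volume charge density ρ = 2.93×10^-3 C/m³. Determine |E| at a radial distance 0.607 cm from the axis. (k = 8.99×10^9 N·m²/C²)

Choose a coaxial cylinder of radius r = 0.607 cm (arbitrary length L) as the Gaussian surface (r < R).
Enclosed charge per unit length: λ_enc = ρ·πr² = (2.93e-3)π(0.00607)² = 3.392×10^-7 C/m.
Since E is radial and uniform over the curved surface, Φ = E·2πrL = Q_enc/ε₀ = λ_enc L/ε₀.
E = 2k|λ_enc|/r = 2(8.99×10^9)(3.392×10^-7)/(0.00607) = 1.00×10^6 N/C.

|E| = 1.00×10^6 V/m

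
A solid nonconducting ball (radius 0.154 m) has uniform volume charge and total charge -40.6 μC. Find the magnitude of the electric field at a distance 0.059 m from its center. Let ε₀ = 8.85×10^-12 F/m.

|E| = 5.90e6 N/C

By spherical symmetry E is radial; choose a Gaussian sphere of radius r = 0.059 m (r < R).
Only the charge within r is enclosed: Q_enc = Q·(r/R)³ = (-40.6 μC)·(0.059 m/0.154 m)³ = -2.283e-6 C.
Since E is radial and uniform over the Gaussian sphere, Φ = E·4πr² = Q_enc/ε₀.
E = |Q_enc|/(4πε₀r²) = (2.283e-6)/(4π·8.85×10^-12·(0.059)²) = 5.90×10^6 N/C.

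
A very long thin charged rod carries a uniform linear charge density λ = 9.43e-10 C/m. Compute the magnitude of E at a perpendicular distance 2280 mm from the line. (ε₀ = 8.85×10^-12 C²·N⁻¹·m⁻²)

|E| = 7.44 N/C

Take a coaxial cylindrical Gaussian surface of radius r = 2280 mm and length L.
Q_enc = λL, so λ_enc = 9.43×10^-10 C/m.
Since E is radial and uniform over the curved surface, Φ = E·2πrL = Q_enc/ε₀ = λ_enc L/ε₀.
E = |λ_enc|/(2πε₀r) = (9.43e-10)/(2π·8.85×10^-12·2.28) = 7.44 N/C.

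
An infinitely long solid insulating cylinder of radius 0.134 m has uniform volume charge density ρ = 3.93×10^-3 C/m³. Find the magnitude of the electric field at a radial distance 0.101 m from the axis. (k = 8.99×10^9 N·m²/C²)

Choose a coaxial cylinder of radius r = 0.101 m (arbitrary length L) as the Gaussian surface (r < R).
Enclosed charge per unit length: λ_enc = ρ·πr² = (3.93e-3)π(0.101)² = 1.259×10^-4 C/m.
Gauss's law: E·2πrL = λ_enc L/ε₀.
E = 2k|λ_enc|/r = 2(8.99×10^9)(1.259×10^-4)/(0.101) = 2.24e7 N/C.

2.24×10^7 N/C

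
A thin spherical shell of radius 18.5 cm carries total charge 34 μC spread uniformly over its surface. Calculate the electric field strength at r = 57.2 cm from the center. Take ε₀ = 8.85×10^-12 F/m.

|E| = 9.34×10^5 V/m

Take a concentric spherical Gaussian surface of radius r = 57.2 cm (r > 18.5 cm).
The entire shell is enclosed: Q_enc = 3.40×10^-5 C.
Since E is radial and uniform over the Gaussian sphere, Φ = E·4πr² = Q_enc/ε₀.
E = |Q_enc|/(4πε₀r²) = (3.40×10^-5)/(4π·8.85×10^-12·(0.572)²) = 9.34×10^5 N/C.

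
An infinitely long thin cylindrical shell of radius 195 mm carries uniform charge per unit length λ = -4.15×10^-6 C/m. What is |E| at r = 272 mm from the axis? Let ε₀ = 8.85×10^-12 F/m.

Coaxial Gaussian cylinder, radius r = 272 mm, length L (r > 195 mm).
The full line charge is enclosed: λ_enc = -4.15e-6 C/m.
Applying ∮E·dA = Q_enc/ε₀ with the end caps contributing no flux:
E = |λ_enc|/(2πε₀r) = (4.15×10^-6)/(2π·8.85×10^-12·0.272) = 2.74×10^5 N/C.

2.74e5 N/C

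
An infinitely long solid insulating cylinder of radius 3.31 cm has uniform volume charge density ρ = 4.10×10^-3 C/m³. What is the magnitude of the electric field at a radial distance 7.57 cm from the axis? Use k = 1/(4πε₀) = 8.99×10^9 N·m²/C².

Take a coaxial cylindrical Gaussian surface of radius r = 7.57 cm and length L (r > 3.31 cm, full cross-section enclosed).
λ_enc = ρ·πR² = (4.10×10^-3)π(0.0331)² = 1.411×10^-5 C/m.
By Gauss's law (flux through the curved wall only), E·2πrL = λ_enc L/ε₀.
E = 2k|λ_enc|/r = 2(8.99×10^9)(1.411×10^-5)/(0.0757) = 3.35e6 N/C.

|E| = 3.35e6 N/C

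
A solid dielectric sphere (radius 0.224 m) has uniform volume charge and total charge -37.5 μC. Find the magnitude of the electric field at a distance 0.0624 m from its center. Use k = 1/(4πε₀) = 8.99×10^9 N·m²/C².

E = 1.87×10^6 N/C

Use a concentric Gaussian sphere at r = 0.0624 m (r < R).
For a uniform sphere the enclosed fraction is (r/R)³, so Q_enc = (-37.5 μC)(0.0624/0.224)³ = -8.107e-7 C.
Gauss's law: E·4πr² = Q_enc/ε₀.
E = k|Q_enc|/r² = (8.99×10^9)(8.107e-7)/(0.0624)² = 1.87×10^6 N/C.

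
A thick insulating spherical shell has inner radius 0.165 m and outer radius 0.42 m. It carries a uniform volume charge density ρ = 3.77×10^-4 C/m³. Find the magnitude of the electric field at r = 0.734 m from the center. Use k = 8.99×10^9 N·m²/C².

|E| = 1.83×10^6 N/C

Take a concentric spherical Gaussian surface of radius r = 0.734 m (r > 0.42 m, enclosing the whole shell).
Q_enc = ρ·(4π/3)(b³ − a³) = (3.77×10^-4)·(4π/3)·((0.42)³ − (0.165)³) = 1.099×10^-4 C.
Gauss's law: E·4πr² = Q_enc/ε₀.
E = k|Q_enc|/r² = (8.99×10^9)(1.099e-4)/(0.734)² = 1.83e6 N/C.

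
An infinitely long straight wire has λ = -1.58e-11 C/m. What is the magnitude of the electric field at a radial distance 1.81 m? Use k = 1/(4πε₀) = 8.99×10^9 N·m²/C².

By cylindrical symmetry E is radial; use a coaxial Gaussian cylinder of radius 1.81 m and length L.
Q_enc = λL, so λ_enc = -1.58×10^-11 C/m.
Applying ∮E·dA = Q_enc/ε₀ with the end caps contributing no flux:
E = 2k|λ_enc|/r = 2(8.99×10^9)(1.58×10^-11)/(1.81) = 0.157 N/C.

0.157 N/C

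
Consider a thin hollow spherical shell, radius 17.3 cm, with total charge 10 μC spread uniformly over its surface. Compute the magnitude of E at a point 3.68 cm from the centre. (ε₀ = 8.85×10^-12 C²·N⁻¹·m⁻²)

By spherical symmetry E is radial; choose a Gaussian sphere of radius r = 3.68 cm (inside the shell, r < 17.3 cm).
All the charge is outside the Gaussian surface: Q_enc = 0, hence E = 0 everywhere inside the shell.

E = 0 (no enclosed charge)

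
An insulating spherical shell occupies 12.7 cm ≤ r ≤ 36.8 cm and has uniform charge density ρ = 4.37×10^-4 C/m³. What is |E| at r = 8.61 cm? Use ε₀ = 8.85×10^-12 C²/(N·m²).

Symmetry ⇒ E = E(r) r̂. Gaussian sphere of radius r = 8.61 cm (r < 12.7 cm, inside the empty cavity).
Q_enc = 0 (all charge lies at larger r); Gauss's law gives E = 0.

|E| = 0 N/C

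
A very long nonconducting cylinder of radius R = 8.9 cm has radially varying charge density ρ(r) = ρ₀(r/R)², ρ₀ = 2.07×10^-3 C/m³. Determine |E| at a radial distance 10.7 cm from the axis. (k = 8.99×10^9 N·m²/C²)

Coaxial Gaussian cylinder, radius r = 10.7 cm, length L (r > R, full charge per length enclosed).
λ_enc = 2π ∫₀^R ρ₀(r'/R)^2 r' dr' = 2πρ₀R²/4 = 2.576×10^-5 C/m.
Gauss's law: E·2πrL = λ_enc L/ε₀.
E = 2k|λ_enc|/r = 2(8.99×10^9)(2.576×10^-5)/(0.107) = 4.33e6 N/C.

|E| = 4.33×10^6 N/C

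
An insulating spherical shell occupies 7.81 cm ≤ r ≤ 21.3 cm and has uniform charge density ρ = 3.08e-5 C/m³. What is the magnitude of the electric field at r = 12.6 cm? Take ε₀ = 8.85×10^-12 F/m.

Symmetry ⇒ E = E(r) r̂. Gaussian sphere of radius r = 12.6 cm (within the shell material, 7.81 cm < r < 21.3 cm).
Only the shell between 7.81 cm and r is enclosed: Q_enc = ρ·(4π/3)(r³ − a³) = (3.08e-5)·(4π/3)·((0.126)³ − (0.0781)³) = 1.966e-7 C.
By Gauss's law, ∮E·dA = E·4πr² = Q_enc/ε₀.
E = |Q_enc|/(4πε₀r²) = (1.966×10^-7)/(4π·8.85×10^-12·(0.126)²) = 1.11e5 N/C.

E ≈ 1.11e5 N/C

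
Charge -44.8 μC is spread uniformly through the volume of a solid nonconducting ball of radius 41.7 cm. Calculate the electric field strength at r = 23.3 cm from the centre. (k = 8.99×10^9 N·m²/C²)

Use a concentric Gaussian sphere at r = 23.3 cm (r < R).
Only the charge within r is enclosed: Q_enc = Q·(r/R)³ = (-44.8 μC)·(23.3 cm/41.7 cm)³ = -7.815×10^-6 C.
Gauss's law: E·4πr² = Q_enc/ε₀.
E = k|Q_enc|/r² = (8.99×10^9)(7.815e-6)/(0.233)² = 1.29e6 N/C.

|E| = 1.29×10^6 N/C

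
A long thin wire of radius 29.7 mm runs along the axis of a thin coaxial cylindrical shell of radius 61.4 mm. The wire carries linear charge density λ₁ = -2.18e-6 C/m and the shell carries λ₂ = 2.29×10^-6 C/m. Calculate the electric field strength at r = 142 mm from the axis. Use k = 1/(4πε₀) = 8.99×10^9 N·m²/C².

|E| ≈ 1.39×10^4 N/C

By cylindrical symmetry E is radial; use a coaxial Gaussian cylinder of radius 142 mm and length L (r > 61.4 mm, enclosing both).
λ_enc = λ₁ + λ₂ = (-2.18×10^-6) + (2.29e-6) = 1.10×10^-7 C/m.
By Gauss's law (flux through the curved wall only), E·2πrL = λ_enc L/ε₀.
E = 2k|λ_enc|/r = 2(8.99×10^9)(1.10×10^-7)/(0.142) = 1.39×10^4 N/C.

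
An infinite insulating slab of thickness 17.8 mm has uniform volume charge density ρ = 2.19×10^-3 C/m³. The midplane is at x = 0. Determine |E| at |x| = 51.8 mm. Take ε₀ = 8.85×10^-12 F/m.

E ≈ 2.20×10^6 N/C

The point |x| = 51.8 mm lies outside the slab (half-thickness 0.0089 m). A symmetric pillbox spanning the full slab encloses Q_enc = ρ·d·A.
Flux = 2EA ⇒ E = |ρ|d/(2ε₀), independent of distance outside.
E = (2.19×10^-3)(0.0178)/(2·8.85×10^-12) = 2.20×10^6 N/C.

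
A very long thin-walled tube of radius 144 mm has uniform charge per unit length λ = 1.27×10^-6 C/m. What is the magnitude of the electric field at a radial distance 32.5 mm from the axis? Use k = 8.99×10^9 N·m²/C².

E = 0

Take a coaxial cylindrical Gaussian surface of radius r = 32.5 mm and length L (r < 144 mm, inside the shell).
All the surface charge lies outside this cylinder: Q_enc = 0, hence E = 0.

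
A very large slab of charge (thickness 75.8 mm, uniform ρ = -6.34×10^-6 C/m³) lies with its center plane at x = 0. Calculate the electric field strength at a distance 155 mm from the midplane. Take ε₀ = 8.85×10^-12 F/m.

The point |x| = 155 mm lies outside the slab (half-thickness 0.0379 m). A symmetric pillbox spanning the full slab encloses Q_enc = ρ·d·A.
Flux = 2EA ⇒ E = |ρ|d/(2ε₀), independent of distance outside.
E = (6.34e-6)(0.0758)/(2·8.85×10^-12) = 2.72e4 N/C.

2.72×10^4 N/C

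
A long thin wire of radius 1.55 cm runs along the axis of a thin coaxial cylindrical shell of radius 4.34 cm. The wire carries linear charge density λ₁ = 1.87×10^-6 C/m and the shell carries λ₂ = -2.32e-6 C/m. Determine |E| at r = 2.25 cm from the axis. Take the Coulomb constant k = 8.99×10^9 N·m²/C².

1.49×10^6 N/C

Take a coaxial cylindrical Gaussian surface of radius r = 2.25 cm and length L (between the conductors, 1.55 cm < r < 4.34 cm).
Only the inner wire is enclosed; the outer shell contributes nothing inside itself. λ_enc = λ₁ = 1.87e-6 C/m.
Since E is radial and uniform over the curved surface, Φ = E·2πrL = Q_enc/ε₀ = λ_enc L/ε₀.
E = 2k|λ_enc|/r = 2(8.99×10^9)(1.87×10^-6)/(0.0225) = 1.49×10^6 N/C.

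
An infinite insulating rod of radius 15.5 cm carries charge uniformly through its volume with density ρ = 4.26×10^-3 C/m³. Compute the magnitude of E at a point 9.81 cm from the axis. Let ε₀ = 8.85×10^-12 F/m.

By cylindrical symmetry E is radial; use a coaxial Gaussian cylinder of radius 9.81 cm and length L (r < R).
Charge inside radius r per length L is ρ·πr²·L, so λ_enc = ρπr² = 1.288×10^-4 C/m.
Since E is radial and uniform over the curved surface, Φ = E·2πrL = Q_enc/ε₀ = λ_enc L/ε₀.
E = |λ_enc|/(2πε₀r) = (1.288×10^-4)/(2π·8.85×10^-12·0.0981) = 2.36×10^7 N/C.

|E| ≈ 2.36×10^7 V/m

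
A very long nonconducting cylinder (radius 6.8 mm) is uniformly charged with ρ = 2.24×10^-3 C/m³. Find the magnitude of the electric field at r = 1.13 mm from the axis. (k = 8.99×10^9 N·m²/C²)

|E| = 1.43×10^5 N/C

Take a coaxial cylindrical Gaussian surface of radius r = 1.13 mm and length L (r < R).
Charge inside radius r per length L is ρ·πr²·L, so λ_enc = ρπr² = 8.986×10^-9 C/m.
Applying ∮E·dA = Q_enc/ε₀ with the end caps contributing no flux:
E = 2k|λ_enc|/r = 2(8.99×10^9)(8.986e-9)/(0.00113) = 1.43×10^5 N/C.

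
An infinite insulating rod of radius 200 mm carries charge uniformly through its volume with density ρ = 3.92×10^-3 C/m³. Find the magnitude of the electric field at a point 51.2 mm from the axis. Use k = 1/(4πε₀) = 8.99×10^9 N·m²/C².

Take a coaxial cylindrical Gaussian surface of radius r = 51.2 mm and length L (r < R).
Charge inside radius r per length L is ρ·πr²·L, so λ_enc = ρπr² = 3.228e-5 C/m.
Applying ∮E·dA = Q_enc/ε₀ with the end caps contributing no flux:
E = 2k|λ_enc|/r = 2(8.99×10^9)(3.228×10^-5)/(0.0512) = 1.13×10^7 N/C.

E ≈ 1.13×10^7 N/C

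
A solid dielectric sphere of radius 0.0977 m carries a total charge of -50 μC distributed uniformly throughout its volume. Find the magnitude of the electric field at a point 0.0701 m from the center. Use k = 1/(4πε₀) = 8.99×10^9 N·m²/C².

E ≈ 3.38×10^7 V/m

By spherical symmetry E is radial; choose a Gaussian sphere of radius r = 0.0701 m (r < R).
For a uniform sphere the enclosed fraction is (r/R)³, so Q_enc = (-50 μC)(0.0701/0.0977)³ = -1.847e-5 C.
Applying ∮E·dA = Q_enc/ε₀ with Φ = E(4πr²):
E = k|Q_enc|/r² = (8.99×10^9)(1.847×10^-5)/(0.0701)² = 3.38×10^7 N/C.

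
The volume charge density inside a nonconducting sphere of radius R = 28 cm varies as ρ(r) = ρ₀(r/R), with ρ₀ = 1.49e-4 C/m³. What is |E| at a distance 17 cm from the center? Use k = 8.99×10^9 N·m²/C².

Symmetry ⇒ E = E(r) r̂. Gaussian sphere of radius r = 17 cm (r < R).
Integrate the density: Q_enc = 4π ∫₀^r ρ₀(r'/R)^1 r'² dr' = 4πρ₀ r^4/(4·R) = 1.396e-6 C.
Since E is radial and uniform over the Gaussian sphere, Φ = E·4πr² = Q_enc/ε₀.
E = k|Q_enc|/r² = (8.99×10^9)(1.396×10^-6)/(0.17)² = 4.34×10^5 N/C.

E = 4.34×10^5 N/C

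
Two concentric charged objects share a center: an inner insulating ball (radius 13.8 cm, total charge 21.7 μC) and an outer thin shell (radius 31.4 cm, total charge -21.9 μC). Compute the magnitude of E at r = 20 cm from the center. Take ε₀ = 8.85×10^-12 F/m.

By spherical symmetry E is radial; choose a Gaussian sphere of radius r = 20 cm (between the bodies, 13.8 cm < r < 31.4 cm).
The shell at 31.4 cm lies outside the Gaussian surface, so Q_enc = 21.7 μC = 2.17×10^-5 C.
Gauss's law: E·4πr² = Q_enc/ε₀.
E = |Q_enc|/(4πε₀r²) = (2.17×10^-5)/(4π·8.85×10^-12·(0.2)²) = 4.88×10^6 N/C.

|E| = 4.88e6 V/m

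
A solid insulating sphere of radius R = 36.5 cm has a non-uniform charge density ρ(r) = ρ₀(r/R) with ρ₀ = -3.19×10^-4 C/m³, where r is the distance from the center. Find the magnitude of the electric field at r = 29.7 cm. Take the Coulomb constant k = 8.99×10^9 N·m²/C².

|E| = 2.18×10^6 N/C

Use a concentric Gaussian sphere at r = 29.7 cm (r < R).
Q_enc = ∫₀^r ρ(r')·4πr'² dr' = (4πρ₀/R) ∫₀^r r'^3 dr' = 4πρ₀ r^4/(4·R) = -2.136×10^-5 C.
By Gauss's law, ∮E·dA = E·4πr² = Q_enc/ε₀.
E = k|Q_enc|/r² = (8.99×10^9)(2.136×10^-5)/(0.297)² = 2.18×10^6 N/C.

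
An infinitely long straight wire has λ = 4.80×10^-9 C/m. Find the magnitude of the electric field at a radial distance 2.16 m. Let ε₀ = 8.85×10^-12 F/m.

E = 40 N/C

By cylindrical symmetry E is radial; use a coaxial Gaussian cylinder of radius 2.16 m and length L.
Q_enc = λL, so λ_enc = 4.80×10^-9 C/m.
Applying ∮E·dA = Q_enc/ε₀ with the end caps contributing no flux:
E = |λ_enc|/(2πε₀r) = (4.80×10^-9)/(2π·8.85×10^-12·2.16) = 40 N/C.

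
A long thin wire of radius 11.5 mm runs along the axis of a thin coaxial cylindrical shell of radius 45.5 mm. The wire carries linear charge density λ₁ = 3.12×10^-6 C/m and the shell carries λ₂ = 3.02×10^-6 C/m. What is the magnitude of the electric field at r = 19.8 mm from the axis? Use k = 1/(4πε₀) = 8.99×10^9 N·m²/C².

By cylindrical symmetry E is radial; use a coaxial Gaussian cylinder of radius 19.8 mm and length L (between the conductors, 11.5 mm < r < 45.5 mm).
The shell at 45.5 mm lies outside the Gaussian surface, so λ_enc = λ₁ = 3.12×10^-6 C/m.
Gauss's law: E·2πrL = λ_enc L/ε₀.
E = 2k|λ_enc|/r = 2(8.99×10^9)(3.12×10^-6)/(0.0198) = 2.83×10^6 N/C.

E ≈ 2.83×10^6 N/C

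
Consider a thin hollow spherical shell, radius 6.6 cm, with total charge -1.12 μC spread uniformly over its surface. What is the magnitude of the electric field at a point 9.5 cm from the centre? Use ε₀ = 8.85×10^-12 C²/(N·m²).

By spherical symmetry E is radial; choose a Gaussian sphere of radius r = 9.5 cm (r > 6.6 cm).
The entire shell is enclosed: Q_enc = -1.12×10^-6 C.
Since E is radial and uniform over the Gaussian sphere, Φ = E·4πr² = Q_enc/ε₀.
E = |Q_enc|/(4πε₀r²) = (1.12e-6)/(4π·8.85×10^-12·(0.095)²) = 1.12×10^6 N/C.

E ≈ 1.12e6 N/C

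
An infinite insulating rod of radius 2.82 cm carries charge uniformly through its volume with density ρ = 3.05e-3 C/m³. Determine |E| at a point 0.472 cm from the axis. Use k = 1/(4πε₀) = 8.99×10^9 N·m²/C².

Take a coaxial cylindrical Gaussian surface of radius r = 0.472 cm and length L (r < R).
Enclosed charge per unit length: λ_enc = ρ·πr² = (3.05×10^-3)π(0.00472)² = 2.135×10^-7 C/m.
Gauss's law: E·2πrL = λ_enc L/ε₀.
E = 2k|λ_enc|/r = 2(8.99×10^9)(2.135×10^-7)/(0.00472) = 8.13×10^5 N/C.

E ≈ 8.13×10^5 N/C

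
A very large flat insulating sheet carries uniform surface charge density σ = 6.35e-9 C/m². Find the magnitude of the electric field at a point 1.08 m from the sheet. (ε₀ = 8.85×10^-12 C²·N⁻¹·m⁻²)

E ≈ 359 V/m

By planar symmetry E is perpendicular to the sheet and uniform; use a Gaussian pillbox with flat faces of area A on each side of the sheet.
Only the two end caps contribute flux: Φ = 2EA. With Q_enc = σA, Gauss's law gives E = |σ|/(2ε₀).
E = |σ|/(2ε₀) = (6.35×10^-9)/(2·8.85×10^-12) = 359 N/C.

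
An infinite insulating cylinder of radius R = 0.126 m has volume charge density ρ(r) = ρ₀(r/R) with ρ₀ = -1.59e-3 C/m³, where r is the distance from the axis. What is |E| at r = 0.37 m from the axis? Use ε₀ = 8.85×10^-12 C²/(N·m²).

By cylindrical symmetry E is radial; use a coaxial Gaussian cylinder of radius 0.37 m and length L (r > R, full charge per length enclosed).
λ_enc = 2π ∫₀^R ρ₀(r'/R)^1 r' dr' = 2πρ₀R²/3 = -5.287×10^-5 C/m.
Applying ∮E·dA = Q_enc/ε₀ with the end caps contributing no flux:
E = |λ_enc|/(2πε₀r) = (5.287e-5)/(2π·8.85×10^-12·0.37) = 2.57e6 N/C.

E ≈ 2.57×10^6 V/m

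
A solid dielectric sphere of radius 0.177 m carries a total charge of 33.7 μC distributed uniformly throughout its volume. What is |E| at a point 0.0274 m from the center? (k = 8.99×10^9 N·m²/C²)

Use a concentric Gaussian sphere at r = 0.0274 m (r < R).
For a uniform sphere the enclosed fraction is (r/R)³, so Q_enc = (33.7 μC)(0.0274/0.177)³ = 1.25×10^-7 C.
By Gauss's law, ∮E·dA = E·4πr² = Q_enc/ε₀.
E = k|Q_enc|/r² = (8.99×10^9)(1.25×10^-7)/(0.0274)² = 1.50e6 N/C.

|E| ≈ 1.50×10^6 N/C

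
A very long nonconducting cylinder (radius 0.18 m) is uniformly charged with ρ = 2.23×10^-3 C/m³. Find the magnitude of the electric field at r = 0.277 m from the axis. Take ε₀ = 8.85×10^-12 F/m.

Choose a coaxial cylinder of radius r = 0.277 m (arbitrary length L) as the Gaussian surface (r > 0.18 m, full cross-section enclosed).
λ_enc = ρ·πR² = (2.23×10^-3)π(0.18)² = 2.27×10^-4 C/m.
Since E is radial and uniform over the curved surface, Φ = E·2πrL = Q_enc/ε₀ = λ_enc L/ε₀.
E = |λ_enc|/(2πε₀r) = (2.27×10^-4)/(2π·8.85×10^-12·0.277) = 1.47×10^7 N/C.

|E| ≈ 1.47×10^7 N/C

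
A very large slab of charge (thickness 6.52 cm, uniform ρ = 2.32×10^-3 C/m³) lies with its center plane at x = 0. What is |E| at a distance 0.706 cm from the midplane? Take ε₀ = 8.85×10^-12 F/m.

E ≈ 1.85e6 N/C

By symmetry E is perpendicular to the slab. A Gaussian pillbox from −0.706 cm to +0.706 cm (face area A) lies entirely within the slab.
Q_enc = ρ·(2x)·A and flux = 2EA, so 2EA = 2ρxA/ε₀ ⇒ E = |ρ|x/ε₀.
E = (2.32×10^-3)(0.00706)/(8.85×10^-12) = 1.85×10^6 N/C.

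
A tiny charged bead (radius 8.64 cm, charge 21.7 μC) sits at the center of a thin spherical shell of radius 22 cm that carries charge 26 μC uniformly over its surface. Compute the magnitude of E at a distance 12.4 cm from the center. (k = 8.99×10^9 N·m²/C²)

E ≈ 1.27e7 N/C

Symmetry ⇒ E = E(r) r̂. Gaussian sphere of radius r = 12.4 cm (between the bodies, 8.64 cm < r < 22 cm).
The shell at 22 cm lies outside the Gaussian surface, so Q_enc = 21.7 μC = 2.17×10^-5 C.
By Gauss's law, ∮E·dA = E·4πr² = Q_enc/ε₀.
E = k|Q_enc|/r² = (8.99×10^9)(2.17×10^-5)/(0.124)² = 1.27×10^7 N/C.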